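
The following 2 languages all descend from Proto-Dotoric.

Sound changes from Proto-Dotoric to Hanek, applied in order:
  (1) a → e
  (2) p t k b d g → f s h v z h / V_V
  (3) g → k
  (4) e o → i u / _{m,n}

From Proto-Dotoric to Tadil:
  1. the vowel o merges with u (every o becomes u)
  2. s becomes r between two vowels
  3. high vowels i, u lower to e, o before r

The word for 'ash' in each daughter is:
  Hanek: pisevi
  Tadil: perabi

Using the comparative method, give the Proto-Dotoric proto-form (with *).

*pisabi

Position 5: Hanek has v, Tadil has b. Tadil preserves b here (none of its changes turn any other segment into b), so the proto-segment is *b.
Position 2: Hanek has i, Tadil has e. Taking the neighbouring segments as reconstructed: Hanek i can only go back to *i; Tadil e could go back to *e or *i — the one source consistent with every daughter is *i.
Position 3: Hanek has s, Tadil has r. Taking the neighbouring segments as reconstructed: Hanek s could go back to *t or *s; Tadil r could go back to *s or *r — the one source consistent with every daughter is *s.
Continuing position by position gives *pisabi; check it forward:
Hanek: *pisabi
  pisabi → pisebi   [vowel merger]
  pisebi → pisevi   [intervocalic lenition]
  pisevi (rule 3 does not apply)
  pisevi (rule 4 does not apply)
  giving Hanek pisevi.
Tadil: *pisabi > pirabi > perabi  (by rhotacism, pre-rhotic lowering)
*pisabi is the unique common source.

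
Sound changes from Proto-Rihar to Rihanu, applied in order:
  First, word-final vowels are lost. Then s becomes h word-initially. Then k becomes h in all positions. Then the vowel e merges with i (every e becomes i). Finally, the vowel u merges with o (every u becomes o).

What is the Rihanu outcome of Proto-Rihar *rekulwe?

Rihanu: *rekulwe > rekulw > rehulw > rihulw > riholw  (by apocope, unconditioned shift, vowel merger, vowel merger)

riholw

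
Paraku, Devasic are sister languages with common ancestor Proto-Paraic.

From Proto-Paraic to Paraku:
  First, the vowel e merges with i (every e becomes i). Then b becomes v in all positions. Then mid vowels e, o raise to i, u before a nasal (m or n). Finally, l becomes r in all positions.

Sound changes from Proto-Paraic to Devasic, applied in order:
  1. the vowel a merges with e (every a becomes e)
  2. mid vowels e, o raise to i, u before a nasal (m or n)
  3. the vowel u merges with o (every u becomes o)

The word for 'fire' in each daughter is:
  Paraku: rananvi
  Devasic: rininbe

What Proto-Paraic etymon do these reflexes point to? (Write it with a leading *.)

Position 7: Paraku has i, Devasic has e. Taking the neighbouring segments as reconstructed: Paraku i could go back to *e or *i; Devasic e could go back to *a or *e — the one source consistent with every daughter is *e.
Position 4: Paraku has a, Devasic has i. Paraku preserves a here (none of its changes turn any other segment into a), so the proto-segment is *a.
Continuing position by position gives *rananbe; check it forward:
Paraku: *rananbe
  rananbe → rananbi   [vowel merger]
  rananbi → rananvi   [unconditioned shift]
  rananvi (rule 3 does not apply)
  rananvi (rule 4 does not apply)
  giving Paraku rananvi.
Devasic: start from *rananbe.
  rule 1 (vowel merger): rananbe → renenbe
  rule 2 (pre-nasal raising): renenbe → rininbe
  rule 3: no change — rininbe
  ⇒ Devasic rininbe
Only *rananbe yields all of Paraku rananvi, Devasic rininbe.

*rananbe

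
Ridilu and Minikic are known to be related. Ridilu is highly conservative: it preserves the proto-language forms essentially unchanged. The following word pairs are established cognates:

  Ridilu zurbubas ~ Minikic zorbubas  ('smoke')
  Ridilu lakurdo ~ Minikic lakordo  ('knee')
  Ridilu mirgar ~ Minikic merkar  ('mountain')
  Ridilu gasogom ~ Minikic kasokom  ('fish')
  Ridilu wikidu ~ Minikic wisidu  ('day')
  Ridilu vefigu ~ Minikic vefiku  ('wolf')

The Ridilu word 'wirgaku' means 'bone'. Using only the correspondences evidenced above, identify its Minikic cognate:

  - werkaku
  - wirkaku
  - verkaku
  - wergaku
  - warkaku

werkaku

mirgar ~ merkar — Ridilu i corresponds to Minikic e after a consonant, before r.
mirgar ~ merkar — Ridilu g corresponds to Minikic k after a consonant, before a back vowel.
Applying these to Ridilu 'wirgaku':
  wirgaku → wergaku   (i→e after a consonant, before r)
  wergaku → werkaku   (g→k after a consonant, before a back vowel)
So the Minikic cognate is 'werkaku'.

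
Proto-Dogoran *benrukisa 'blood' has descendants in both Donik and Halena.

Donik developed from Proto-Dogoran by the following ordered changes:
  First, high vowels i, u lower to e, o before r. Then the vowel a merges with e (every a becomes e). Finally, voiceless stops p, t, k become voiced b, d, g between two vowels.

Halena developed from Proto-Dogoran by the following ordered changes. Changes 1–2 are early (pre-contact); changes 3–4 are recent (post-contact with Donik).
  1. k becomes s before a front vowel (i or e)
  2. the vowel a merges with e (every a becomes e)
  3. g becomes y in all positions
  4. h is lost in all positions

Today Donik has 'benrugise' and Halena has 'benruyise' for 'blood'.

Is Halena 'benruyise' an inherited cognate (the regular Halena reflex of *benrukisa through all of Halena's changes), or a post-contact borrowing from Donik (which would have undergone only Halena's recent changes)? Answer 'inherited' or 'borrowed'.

borrowed

If inherited, *benrukisa would pass through all of Halena's changes:
Halena: *benrukisa
  benrukisa → benrusisa   [palatalisation]
  benrusisa → benrusise   [vowel merger]
  benrusise (rule 3 does not apply)
  benrusise (rule 4 does not apply)
  giving Halena benrusise.
If borrowed from Donik 'benrugise' after the early changes, it would undergo only the recent ones:
  rule 3 (unconditioned shift): benrugise → benruyise
  rule 4 (h-loss): no change (benruyise)
  ⇒ as a loan: benruyise
Halena 'benruyise' matches the loan outcome 'benruyise', not the inherited 'benrusise' — it skipped the early Halena changes, so it was borrowed from Donik.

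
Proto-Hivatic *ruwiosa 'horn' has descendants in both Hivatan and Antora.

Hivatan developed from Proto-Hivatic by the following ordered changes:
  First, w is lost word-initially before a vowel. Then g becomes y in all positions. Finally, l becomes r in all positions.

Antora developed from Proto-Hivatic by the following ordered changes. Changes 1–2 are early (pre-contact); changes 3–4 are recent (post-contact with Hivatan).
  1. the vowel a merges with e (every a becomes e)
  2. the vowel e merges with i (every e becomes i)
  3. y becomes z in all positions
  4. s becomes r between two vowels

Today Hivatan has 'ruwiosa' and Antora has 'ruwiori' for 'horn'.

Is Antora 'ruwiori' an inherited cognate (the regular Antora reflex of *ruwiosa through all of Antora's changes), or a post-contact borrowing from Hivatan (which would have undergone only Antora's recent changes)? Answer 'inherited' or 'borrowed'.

inherited

If inherited, *ruwiosa would pass through all of Antora's changes:
Antora: start from *ruwiosa.
  rule 1 (vowel merger): ruwiosa → ruwiose
  rule 2 (vowel merger): ruwiose → ruwiosi
  rule 3: no change — ruwiosi
  rule 4 (rhotacism): ruwiosi → ruwiori
  ⇒ Antora ruwiori
If borrowed from Hivatan 'ruwiosa' after the early changes, it would undergo only the recent ones:
  rule 3 (unconditioned shift): no change (ruwiosa)
  rule 4 (rhotacism): ruwiosa → ruwiora
  ⇒ as a loan: ruwiora
Antora 'ruwiori' matches the inherited outcome exactly, so it is an inherited cognate, not a loan.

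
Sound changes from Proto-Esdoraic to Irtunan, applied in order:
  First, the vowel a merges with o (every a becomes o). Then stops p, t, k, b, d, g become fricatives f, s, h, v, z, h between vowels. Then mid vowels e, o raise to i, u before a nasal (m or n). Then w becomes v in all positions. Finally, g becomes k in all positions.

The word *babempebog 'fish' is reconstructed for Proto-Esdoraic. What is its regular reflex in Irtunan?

bovimpevok

Irtunan: start from *babempebog.
  rule 1 (vowel merger): babempebog → bobempebog
  rule 2 (intervocalic lenition): bobempebog → bovempevog
  rule 3 (pre-nasal raising): bovempevog → bovimpevog
  rule 4: no change — bovimpevog
  rule 5 (unconditioned shift): bovimpevog → bovimpevok
  ⇒ Irtunan bovimpevok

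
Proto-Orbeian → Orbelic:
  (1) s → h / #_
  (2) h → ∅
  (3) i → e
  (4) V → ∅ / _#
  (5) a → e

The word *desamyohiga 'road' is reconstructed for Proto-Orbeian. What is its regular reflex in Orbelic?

Orbelic: *desamyohiga
  desamyohiga (rule 1 does not apply)
  desamyohiga → desamyoiga   [h-loss]
  desamyoiga → desamyoega   [vowel merger]
  desamyoega → desamyoeg   [apocope]
  desamyoeg → desemyoeg   [vowel merger]
  giving Orbelic desemyoeg.

desemyoeg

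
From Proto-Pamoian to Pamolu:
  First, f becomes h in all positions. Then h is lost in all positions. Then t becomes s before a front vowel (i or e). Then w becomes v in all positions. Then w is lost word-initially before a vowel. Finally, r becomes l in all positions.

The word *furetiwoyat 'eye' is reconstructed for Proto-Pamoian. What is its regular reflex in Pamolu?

ulesivoyat

Pamolu: *furetiwoyat
  furetiwoyat → huretiwoyat   [unconditioned shift]
  huretiwoyat → uretiwoyat   [h-loss]
  uretiwoyat → uresiwoyat   [palatalisation]
  uresiwoyat → uresivoyat   [unconditioned shift]
  uresivoyat (rule 5 does not apply)
  uresivoyat → ulesivoyat   [unconditioned shift]
  giving Pamolu ulesivoyat.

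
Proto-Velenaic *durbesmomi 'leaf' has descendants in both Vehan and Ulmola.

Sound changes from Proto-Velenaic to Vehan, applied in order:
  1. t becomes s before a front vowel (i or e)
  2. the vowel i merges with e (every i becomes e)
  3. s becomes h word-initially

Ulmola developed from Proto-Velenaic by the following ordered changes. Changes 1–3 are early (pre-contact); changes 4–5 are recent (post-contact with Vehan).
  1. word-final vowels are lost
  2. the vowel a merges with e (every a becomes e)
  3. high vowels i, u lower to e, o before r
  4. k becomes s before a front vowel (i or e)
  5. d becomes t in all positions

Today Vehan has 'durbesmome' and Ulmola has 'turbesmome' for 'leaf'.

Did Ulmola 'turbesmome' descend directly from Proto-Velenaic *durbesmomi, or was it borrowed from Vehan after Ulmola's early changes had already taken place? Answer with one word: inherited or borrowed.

If inherited, *durbesmomi would pass through all of Ulmola's changes:
Ulmola: *durbesmomi > durbesmom > dorbesmom > torbesmom  (by apocope, pre-rhotic lowering, unconditioned shift)
If borrowed from Vehan 'durbesmome' after the early changes, it would undergo only the recent ones:
  rule 4 (palatalisation): no change (durbesmome)
  rule 5 (unconditioned shift): durbesmome → turbesmome
  ⇒ as a loan: turbesmome
Ulmola 'turbesmome' matches the loan outcome 'turbesmome', not the inherited 'torbesmom' — it skipped the early Ulmola changes, so it was borrowed from Vehan.

borrowed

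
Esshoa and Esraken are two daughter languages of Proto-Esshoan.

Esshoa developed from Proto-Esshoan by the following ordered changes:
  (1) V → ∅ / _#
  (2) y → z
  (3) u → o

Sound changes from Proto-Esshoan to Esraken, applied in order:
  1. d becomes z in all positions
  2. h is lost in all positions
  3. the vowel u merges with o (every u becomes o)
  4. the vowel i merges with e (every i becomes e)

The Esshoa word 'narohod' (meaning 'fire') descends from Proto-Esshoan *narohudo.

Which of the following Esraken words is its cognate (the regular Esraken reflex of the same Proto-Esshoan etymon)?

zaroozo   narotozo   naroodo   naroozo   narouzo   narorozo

Esraken: start from *narohudo.
  rule 1 (unconditioned shift): narohudo → narohuzo
  rule 2 (h-loss): narohuzo → narouzo
  rule 3 (vowel merger): narouzo → naroozo
  rule 4: no change — naroozo
  ⇒ Esraken naroozo
The other candidates each miss or misapply at least one Esraken change.

naroozo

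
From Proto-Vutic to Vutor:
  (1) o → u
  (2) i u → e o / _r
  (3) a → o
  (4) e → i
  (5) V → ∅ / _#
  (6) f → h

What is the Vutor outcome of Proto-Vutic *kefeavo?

kihiov

Vutor: start from *kefeavo.
  rule 1 (vowel merger): kefeavo → kefeavu
  rule 2: no change — kefeavu
  rule 3 (vowel merger): kefeavu → kefeovu
  rule 4 (vowel merger): kefeovu → kifiovu
  rule 5 (apocope): kifiovu → kifiov
  rule 6 (unconditioned shift): kifiov → kihiov
  ⇒ Vutor kihiov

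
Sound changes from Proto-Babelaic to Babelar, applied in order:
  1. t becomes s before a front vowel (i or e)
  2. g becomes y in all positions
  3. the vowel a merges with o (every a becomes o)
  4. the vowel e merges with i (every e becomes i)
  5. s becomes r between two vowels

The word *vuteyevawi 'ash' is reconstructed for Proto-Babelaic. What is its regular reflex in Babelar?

Babelar: *vuteyevawi > vuseyevawi > vuseyevowi > vusiyivowi > vuriyivowi  (by palatalisation, vowel merger, vowel merger, rhotacism)

vuriyivowi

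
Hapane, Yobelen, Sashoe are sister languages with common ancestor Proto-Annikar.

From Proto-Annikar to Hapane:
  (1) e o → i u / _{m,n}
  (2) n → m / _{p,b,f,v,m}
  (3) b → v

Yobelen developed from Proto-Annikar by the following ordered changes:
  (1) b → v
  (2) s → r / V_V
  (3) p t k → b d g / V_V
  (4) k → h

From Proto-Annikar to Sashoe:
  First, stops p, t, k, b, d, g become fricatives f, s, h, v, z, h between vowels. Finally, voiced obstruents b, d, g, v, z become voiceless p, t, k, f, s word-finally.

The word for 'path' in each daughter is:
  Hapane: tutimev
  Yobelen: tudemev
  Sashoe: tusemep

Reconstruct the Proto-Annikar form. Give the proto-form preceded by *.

Position 4: Hapane has i, Yobelen has e, Sashoe has e. Yobelen preserves e here (none of its changes turn any other segment into e), so the proto-segment is *e.
Position 7: Hapane has v, Yobelen has v, Sashoe has p. Taking the neighbouring segments as reconstructed: Hapane v could go back to *b or *v; Yobelen v could go back to *b or *v; Sashoe p could go back to *p or *b — the one source consistent with every daughter is *b.
Continuing position by position gives *tutemeb; check it forward:
Hapane: *tutemeb > tutimeb > tutimev  (by pre-nasal raising, unconditioned shift)
Yobelen: *tutemeb
  tutemeb → tutemev   [unconditioned shift]
  tutemev (rule 2 does not apply)
  tutemev → tudemev   [intervocalic voicing]
  tudemev (rule 4 does not apply)
  giving Yobelen tudemev.
Sashoe: start from *tutemeb.
  rule 1 (intervocalic lenition): tutemeb → tusemeb
  rule 2 (final devoicing): tusemeb → tusemep
  ⇒ Sashoe tusemep
*tutemeb is the unique common source.

*tutemeb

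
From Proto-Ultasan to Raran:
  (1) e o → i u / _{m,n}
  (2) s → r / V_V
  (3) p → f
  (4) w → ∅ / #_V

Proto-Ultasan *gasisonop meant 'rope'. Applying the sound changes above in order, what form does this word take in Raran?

Raran: *gasisonop
  gasisonop → gasisunop   [pre-nasal raising]
  gasisunop → garirunop   [rhotacism]
  garirunop → garirunof   [unconditioned shift]
  garirunof (rule 4 does not apply)
  giving Raran garirunof.

garirunof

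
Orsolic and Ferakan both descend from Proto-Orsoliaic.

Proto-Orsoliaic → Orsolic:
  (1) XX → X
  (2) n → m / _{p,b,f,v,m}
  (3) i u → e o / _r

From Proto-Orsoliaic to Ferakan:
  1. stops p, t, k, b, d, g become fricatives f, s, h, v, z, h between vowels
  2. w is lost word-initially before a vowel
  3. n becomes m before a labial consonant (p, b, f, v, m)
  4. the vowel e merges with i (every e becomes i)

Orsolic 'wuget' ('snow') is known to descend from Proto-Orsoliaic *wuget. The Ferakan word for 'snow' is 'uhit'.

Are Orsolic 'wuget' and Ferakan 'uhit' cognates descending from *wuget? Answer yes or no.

Derive the expected Ferakan reflex of *wuget:
Ferakan: start from *wuget.
  rule 1 (intervocalic lenition): wuget → wuhet
  rule 2 (glide loss): wuhet → uhet
  rule 3: no change — uhet
  rule 4 (vowel merger): uhet → uhit
  ⇒ Ferakan uhit
Ferakan 'uhit' matches the regular reflex exactly, so the pair is cognate.

yes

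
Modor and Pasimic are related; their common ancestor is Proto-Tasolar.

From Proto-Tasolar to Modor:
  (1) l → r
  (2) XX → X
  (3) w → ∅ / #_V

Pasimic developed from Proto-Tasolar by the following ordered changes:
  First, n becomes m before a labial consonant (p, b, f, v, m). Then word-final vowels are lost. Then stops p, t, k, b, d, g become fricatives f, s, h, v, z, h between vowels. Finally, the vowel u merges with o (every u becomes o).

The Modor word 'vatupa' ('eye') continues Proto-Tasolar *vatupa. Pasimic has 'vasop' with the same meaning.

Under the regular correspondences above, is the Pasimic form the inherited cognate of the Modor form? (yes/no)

yes

Derive the expected Pasimic reflex of *vatupa:
Pasimic: start from *vatupa.
  rule 1: no change — vatupa
  rule 2 (apocope): vatupa → vatup
  rule 3 (intervocalic lenition): vatup → vasup
  rule 4 (vowel merger): vasup → vasop
  ⇒ Pasimic vasop
Pasimic 'vasop' matches the regular reflex exactly, so the pair is cognate.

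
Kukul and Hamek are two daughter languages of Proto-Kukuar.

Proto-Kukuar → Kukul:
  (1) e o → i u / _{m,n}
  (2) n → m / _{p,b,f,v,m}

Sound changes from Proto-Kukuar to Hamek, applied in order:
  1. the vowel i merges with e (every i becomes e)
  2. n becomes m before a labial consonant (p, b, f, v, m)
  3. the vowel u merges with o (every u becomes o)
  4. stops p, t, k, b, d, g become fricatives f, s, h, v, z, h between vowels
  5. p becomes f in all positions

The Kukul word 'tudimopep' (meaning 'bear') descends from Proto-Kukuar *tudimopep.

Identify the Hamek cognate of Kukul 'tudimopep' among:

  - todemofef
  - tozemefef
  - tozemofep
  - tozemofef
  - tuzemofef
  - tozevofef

Hamek: *tudimopep > tudemopep > todemopep > tozemofep > tozemofef  (by vowel merger, vowel merger, intervocalic lenition, unconditioned shift)
Only 'tozemofef' matches the regular Hamek development of *tudimopep.

tozemofef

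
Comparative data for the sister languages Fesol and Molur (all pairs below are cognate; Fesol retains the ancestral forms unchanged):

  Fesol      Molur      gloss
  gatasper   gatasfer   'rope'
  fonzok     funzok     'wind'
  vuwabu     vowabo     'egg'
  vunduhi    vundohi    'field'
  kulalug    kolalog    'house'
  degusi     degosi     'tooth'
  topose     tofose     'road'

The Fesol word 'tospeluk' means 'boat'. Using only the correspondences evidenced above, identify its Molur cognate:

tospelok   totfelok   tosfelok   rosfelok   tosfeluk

tosfelok

gatasper ~ gatasfer — Fesol p corresponds to Molur f after a consonant, before a front vowel.
vuwabu ~ vowabo, vunduhi ~ vundohi — Fesol u corresponds to Molur o after a consonant, before a consonant other than r, m, n, p, b, f, v.
Applying these to Fesol 'tospeluk':
  tospeluk → tosfeluk   (p→f after a consonant, before a front vowel)
  tosfeluk → tosfelok   (u→o after a consonant, before a consonant other than r, m, n, p, b, f, v)
So the Molur cognate is 'tosfelok'.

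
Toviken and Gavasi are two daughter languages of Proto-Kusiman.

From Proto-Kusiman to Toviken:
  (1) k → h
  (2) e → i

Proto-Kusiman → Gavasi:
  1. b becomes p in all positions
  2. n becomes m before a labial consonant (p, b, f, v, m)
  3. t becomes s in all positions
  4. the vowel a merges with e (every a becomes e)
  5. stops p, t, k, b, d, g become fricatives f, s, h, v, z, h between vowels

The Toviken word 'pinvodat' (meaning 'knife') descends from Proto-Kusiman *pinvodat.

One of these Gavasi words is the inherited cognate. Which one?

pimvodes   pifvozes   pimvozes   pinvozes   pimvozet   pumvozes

Gavasi: *pinvodat
  pinvodat (rule 1 does not apply)
  pinvodat → pimvodat   [nasal place assimilation]
  pimvodat → pimvodas   [unconditioned shift]
  pimvodas → pimvodes   [vowel merger]
  pimvodes → pimvozes   [intervocalic lenition]
  giving Gavasi pimvozes.
Among the options, 'pimvozes' alone shows every Gavasi change applied in order.

pimvozes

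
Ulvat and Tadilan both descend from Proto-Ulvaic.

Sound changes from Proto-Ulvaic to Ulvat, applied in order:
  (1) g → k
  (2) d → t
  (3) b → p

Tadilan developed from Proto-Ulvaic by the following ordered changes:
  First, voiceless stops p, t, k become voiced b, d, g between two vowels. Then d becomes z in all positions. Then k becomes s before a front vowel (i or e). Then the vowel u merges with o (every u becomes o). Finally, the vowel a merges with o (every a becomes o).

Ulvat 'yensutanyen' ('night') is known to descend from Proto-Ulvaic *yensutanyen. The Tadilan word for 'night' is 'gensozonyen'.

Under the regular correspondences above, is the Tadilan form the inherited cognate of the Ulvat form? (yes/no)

Derive the expected Tadilan reflex of *yensutanyen:
Tadilan: *yensutanyen
  yensutanyen → yensudanyen   [intervocalic voicing]
  yensudanyen → yensuzanyen   [unconditioned shift]
  yensuzanyen (rule 3 does not apply)
  yensuzanyen → yensozanyen   [vowel merger]
  yensozanyen → yensozonyen   [vowel merger]
  giving Tadilan yensozonyen.
The regular Tadilan reflex would be 'yensozonyen', but the attested form is 'gensozonyen'. The correspondence is irregular, so they are not cognates (the Tadilan form has a different source).

no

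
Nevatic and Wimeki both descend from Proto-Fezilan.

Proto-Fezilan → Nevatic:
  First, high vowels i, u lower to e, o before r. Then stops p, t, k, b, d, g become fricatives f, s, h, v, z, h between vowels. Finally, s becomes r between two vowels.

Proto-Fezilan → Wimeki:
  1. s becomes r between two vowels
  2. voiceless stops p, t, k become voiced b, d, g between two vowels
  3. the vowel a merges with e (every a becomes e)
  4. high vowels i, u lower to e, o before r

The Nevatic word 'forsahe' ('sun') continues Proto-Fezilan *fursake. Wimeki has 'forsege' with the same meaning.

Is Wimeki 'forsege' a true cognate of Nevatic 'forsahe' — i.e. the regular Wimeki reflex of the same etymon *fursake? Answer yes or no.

Derive the expected Wimeki reflex of *fursake:
Wimeki: start from *fursake.
  rule 1: no change — fursake
  rule 2 (intervocalic voicing): fursake → fursage
  rule 3 (vowel merger): fursage → fursege
  rule 4 (pre-rhotic lowering): fursege → forsege
  ⇒ Wimeki forsege
Wimeki 'forsege' matches the regular reflex exactly, so the pair is cognate.

yes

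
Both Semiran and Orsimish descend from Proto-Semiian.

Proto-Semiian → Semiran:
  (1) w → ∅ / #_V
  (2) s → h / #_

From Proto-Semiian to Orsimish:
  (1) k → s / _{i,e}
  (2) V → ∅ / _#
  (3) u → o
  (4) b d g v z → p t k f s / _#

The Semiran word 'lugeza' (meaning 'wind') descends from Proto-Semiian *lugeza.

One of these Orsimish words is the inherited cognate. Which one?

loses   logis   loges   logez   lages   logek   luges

loges

Orsimish: start from *lugeza.
  rule 1: no change — lugeza
  rule 2 (apocope): lugeza → lugez
  rule 3 (vowel merger): lugez → logez
  rule 4 (final devoicing): logez → loges
  ⇒ Orsimish loges
The other candidates each miss or misapply at least one Orsimish change.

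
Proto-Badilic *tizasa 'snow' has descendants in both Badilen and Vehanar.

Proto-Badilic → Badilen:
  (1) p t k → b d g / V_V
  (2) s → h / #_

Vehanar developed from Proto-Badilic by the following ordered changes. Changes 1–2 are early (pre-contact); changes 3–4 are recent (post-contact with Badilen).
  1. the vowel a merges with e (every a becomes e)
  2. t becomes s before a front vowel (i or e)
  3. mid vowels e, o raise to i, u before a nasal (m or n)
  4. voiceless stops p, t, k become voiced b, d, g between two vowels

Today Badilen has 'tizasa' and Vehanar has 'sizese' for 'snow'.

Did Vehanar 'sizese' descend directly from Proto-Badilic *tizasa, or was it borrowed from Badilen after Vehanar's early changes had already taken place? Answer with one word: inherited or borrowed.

inherited

If inherited, *tizasa would pass through all of Vehanar's changes:
Vehanar: *tizasa
  tizasa → tizese   [vowel merger]
  tizese → sizese   [palatalisation]
  sizese (rule 3 does not apply)
  sizese (rule 4 does not apply)
  giving Vehanar sizese.
If borrowed from Badilen 'tizasa' after the early changes, it would undergo only the recent ones:
  rule 3 (pre-nasal raising): no change (tizasa)
  rule 4 (intervocalic voicing): no change (tizasa)
  ⇒ as a loan: tizasa
Vehanar 'sizese' matches the inherited outcome exactly, so it is an inherited cognate, not a loan.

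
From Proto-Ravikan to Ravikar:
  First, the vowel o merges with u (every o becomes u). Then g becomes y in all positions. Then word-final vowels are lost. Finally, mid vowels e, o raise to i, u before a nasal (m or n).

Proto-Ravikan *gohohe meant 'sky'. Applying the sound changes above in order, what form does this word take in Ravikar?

yuhuh

Ravikar: start from *gohohe.
  rule 1 (vowel merger): gohohe → guhuhe
  rule 2 (unconditioned shift): guhuhe → yuhuhe
  rule 3 (apocope): yuhuhe → yuhuh
  rule 4: no change — yuhuh
  ⇒ Ravikar yuhuh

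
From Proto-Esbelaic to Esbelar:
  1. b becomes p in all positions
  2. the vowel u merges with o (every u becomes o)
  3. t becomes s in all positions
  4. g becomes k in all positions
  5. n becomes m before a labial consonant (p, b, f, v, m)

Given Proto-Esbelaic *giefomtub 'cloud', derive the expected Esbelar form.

Esbelar: start from *giefomtub.
  rule 1 (unconditioned shift): giefomtub → giefomtup
  rule 2 (vowel merger): giefomtup → giefomtop
  rule 3 (unconditioned shift): giefomtop → giefomsop
  rule 4 (unconditioned shift): giefomsop → kiefomsop
  rule 5: no change — kiefomsop
  ⇒ Esbelar kiefomsop

kiefomsop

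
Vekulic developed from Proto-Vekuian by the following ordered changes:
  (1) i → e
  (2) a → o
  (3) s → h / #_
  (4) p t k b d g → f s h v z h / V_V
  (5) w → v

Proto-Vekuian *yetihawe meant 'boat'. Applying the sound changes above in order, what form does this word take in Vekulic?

Vekulic: start from *yetihawe.
  rule 1 (vowel merger): yetihawe → yetehawe
  rule 2 (vowel merger): yetehawe → yetehowe
  rule 3: no change — yetehowe
  rule 4 (intervocalic lenition): yetehowe → yesehowe
  rule 5 (unconditioned shift): yesehowe → yesehove
  ⇒ Vekulic yesehove

yesehove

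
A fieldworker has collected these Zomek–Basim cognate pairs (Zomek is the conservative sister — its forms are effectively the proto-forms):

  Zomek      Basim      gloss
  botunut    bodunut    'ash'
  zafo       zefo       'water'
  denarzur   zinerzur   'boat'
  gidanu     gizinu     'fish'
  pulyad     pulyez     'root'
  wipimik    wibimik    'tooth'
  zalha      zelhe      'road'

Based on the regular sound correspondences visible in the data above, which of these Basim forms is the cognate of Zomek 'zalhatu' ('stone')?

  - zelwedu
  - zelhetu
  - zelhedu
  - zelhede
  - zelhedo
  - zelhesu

pulyad ~ pulyez, zalha ~ zelhe — Zomek a corresponds to Basim e after a consonant, before a consonant other than r, m, n, p, b, f, v.
botunut ~ bodunut — Zomek t corresponds to Basim d between vowels (before a back vowel).
Applying these to Zomek 'zalhatu':
  zalhatu → zelhatu   (a→e after a consonant, before a consonant other than r, m, n, p, b, f, v)
  zelhatu → zelhetu   (a→e after a consonant, before a consonant other than r, m, n, p, b, f, v)
  zelhetu → zelhedu   (t→d between vowels (before a back vowel))
So the Basim cognate is 'zelhedu'.

zelhedu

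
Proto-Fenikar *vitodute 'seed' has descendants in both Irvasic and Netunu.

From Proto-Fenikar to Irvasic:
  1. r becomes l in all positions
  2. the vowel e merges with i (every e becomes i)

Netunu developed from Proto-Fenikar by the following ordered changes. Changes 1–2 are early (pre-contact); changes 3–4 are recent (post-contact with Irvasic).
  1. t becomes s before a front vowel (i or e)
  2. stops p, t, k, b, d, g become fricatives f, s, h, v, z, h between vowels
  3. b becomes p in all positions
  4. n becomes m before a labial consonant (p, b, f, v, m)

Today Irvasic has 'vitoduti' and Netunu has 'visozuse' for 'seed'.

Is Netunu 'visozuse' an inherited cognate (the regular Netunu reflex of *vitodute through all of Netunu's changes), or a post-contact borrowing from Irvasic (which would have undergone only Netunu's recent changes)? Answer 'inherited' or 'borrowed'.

If inherited, *vitodute would pass through all of Netunu's changes:
Netunu: *vitodute
  vitodute → vitoduse   [palatalisation]
  vitoduse → visozuse   [intervocalic lenition]
  visozuse (rule 3 does not apply)
  visozuse (rule 4 does not apply)
  giving Netunu visozuse.
If borrowed from Irvasic 'vitoduti' after the early changes, it would undergo only the recent ones:
  rule 3 (unconditioned shift): no change (vitoduti)
  rule 4 (nasal place assimilation): no change (vitoduti)
  ⇒ as a loan: vitoduti
Netunu 'visozuse' matches the inherited outcome exactly, so it is an inherited cognate, not a loan.

inherited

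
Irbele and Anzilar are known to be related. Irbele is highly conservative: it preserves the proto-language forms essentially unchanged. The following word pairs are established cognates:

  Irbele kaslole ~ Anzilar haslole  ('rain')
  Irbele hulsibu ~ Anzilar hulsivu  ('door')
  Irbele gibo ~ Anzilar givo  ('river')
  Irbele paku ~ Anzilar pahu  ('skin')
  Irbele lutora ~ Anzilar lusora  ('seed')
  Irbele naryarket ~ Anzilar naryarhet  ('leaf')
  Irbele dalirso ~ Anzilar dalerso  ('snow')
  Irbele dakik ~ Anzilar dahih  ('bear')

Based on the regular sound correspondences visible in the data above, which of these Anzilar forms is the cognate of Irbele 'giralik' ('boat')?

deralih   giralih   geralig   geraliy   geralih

geralih

dalirso ~ dalerso — Irbele i corresponds to Anzilar e after a consonant, before r.
dakik ~ dahih — Irbele k corresponds to Anzilar h word-finally.
Applying these to Irbele 'giralik':
  giralik → geralik   (i→e after a consonant, before r)
  geralik → geralih   (k→h word-finally)
So the Anzilar cognate is 'geralih'.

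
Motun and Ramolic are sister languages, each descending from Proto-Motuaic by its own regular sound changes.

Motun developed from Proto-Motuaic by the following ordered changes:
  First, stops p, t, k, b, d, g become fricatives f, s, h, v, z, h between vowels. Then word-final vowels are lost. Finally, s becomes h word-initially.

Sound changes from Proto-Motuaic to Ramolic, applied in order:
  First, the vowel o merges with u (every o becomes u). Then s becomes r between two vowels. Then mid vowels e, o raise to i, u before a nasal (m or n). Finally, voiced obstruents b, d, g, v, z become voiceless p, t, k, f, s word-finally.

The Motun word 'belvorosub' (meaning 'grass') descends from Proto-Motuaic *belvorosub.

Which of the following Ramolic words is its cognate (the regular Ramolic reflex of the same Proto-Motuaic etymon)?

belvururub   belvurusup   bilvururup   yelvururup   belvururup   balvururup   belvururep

Ramolic: *belvorosub > belvurusub > belvururub > belvururup  (by vowel merger, rhotacism, final devoicing)

belvururup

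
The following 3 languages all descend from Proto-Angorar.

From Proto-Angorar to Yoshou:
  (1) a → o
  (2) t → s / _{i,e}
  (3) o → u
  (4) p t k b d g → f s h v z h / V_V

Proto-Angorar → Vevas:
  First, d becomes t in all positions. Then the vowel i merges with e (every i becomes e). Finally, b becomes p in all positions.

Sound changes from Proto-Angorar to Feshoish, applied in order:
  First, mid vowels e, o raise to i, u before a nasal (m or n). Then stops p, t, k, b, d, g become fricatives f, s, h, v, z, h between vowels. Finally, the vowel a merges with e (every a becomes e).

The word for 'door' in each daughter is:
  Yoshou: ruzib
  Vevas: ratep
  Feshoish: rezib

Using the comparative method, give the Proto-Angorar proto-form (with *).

*radib

Position 2: Yoshou has u, Vevas has a, Feshoish has e. Vevas preserves a here (none of its changes turn any other segment into a), so the proto-segment is *a.
Position 3: Yoshou has z, Vevas has t, Feshoish has z. Taking the neighbouring segments as reconstructed: Yoshou z could go back to *d or *z; Vevas t could go back to *t or *d; Feshoish z could go back to *d or *z — the one source consistent with every daughter is *d.
Position 5: Yoshou has b, Vevas has p, Feshoish has b. Yoshou preserves b here (none of its changes turn any other segment into b), so the proto-segment is *b.
Continuing position by position gives *radib; check it forward:
Yoshou: start from *radib.
  rule 1 (vowel merger): radib → rodib
  rule 2: no change — rodib
  rule 3 (vowel merger): rodib → rudib
  rule 4 (intervocalic lenition): rudib → ruzib
  ⇒ Yoshou ruzib
Vevas: *radib > ratib > rateb > ratep  (by unconditioned shift, vowel merger, unconditioned shift)
Feshoish: *radib
  radib (rule 1 does not apply)
  radib → razib   [intervocalic lenition]
  razib → rezib   [vowel merger]
  giving Feshoish rezib.
No other proto-form is consistent with every reflex, so the reconstruction is *radib.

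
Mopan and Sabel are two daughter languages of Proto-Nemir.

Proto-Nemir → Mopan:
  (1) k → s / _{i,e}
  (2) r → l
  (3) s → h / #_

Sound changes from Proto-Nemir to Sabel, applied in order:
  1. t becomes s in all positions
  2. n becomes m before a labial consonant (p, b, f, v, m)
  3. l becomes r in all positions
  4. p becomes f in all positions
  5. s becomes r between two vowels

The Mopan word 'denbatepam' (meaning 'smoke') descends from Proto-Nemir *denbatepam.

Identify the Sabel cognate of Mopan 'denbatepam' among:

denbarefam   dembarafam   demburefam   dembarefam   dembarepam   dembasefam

dembarefam

Sabel: *denbatepam > denbasepam > dembasepam > dembasefam > dembarefam  (by unconditioned shift, nasal place assimilation, unconditioned shift, rhotacism)
Only 'dembarefam' matches the regular Sabel development of *denbatepam.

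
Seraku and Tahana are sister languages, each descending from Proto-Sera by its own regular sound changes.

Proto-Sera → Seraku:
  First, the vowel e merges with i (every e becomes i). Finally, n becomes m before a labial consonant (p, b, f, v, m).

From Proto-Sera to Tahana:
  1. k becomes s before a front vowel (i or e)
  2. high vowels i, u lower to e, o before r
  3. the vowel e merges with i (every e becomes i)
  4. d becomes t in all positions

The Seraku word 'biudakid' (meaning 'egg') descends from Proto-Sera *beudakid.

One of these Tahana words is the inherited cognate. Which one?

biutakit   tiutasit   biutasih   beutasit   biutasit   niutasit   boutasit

biutasit

Tahana: *beudakid
  beudakid → beudasid   [palatalisation]
  beudasid (rule 2 does not apply)
  beudasid → biudasid   [vowel merger]
  biudasid → biutasit   [unconditioned shift]
  giving Tahana biutasit.
Among the options, 'biutasit' alone shows every Tahana change applied in order.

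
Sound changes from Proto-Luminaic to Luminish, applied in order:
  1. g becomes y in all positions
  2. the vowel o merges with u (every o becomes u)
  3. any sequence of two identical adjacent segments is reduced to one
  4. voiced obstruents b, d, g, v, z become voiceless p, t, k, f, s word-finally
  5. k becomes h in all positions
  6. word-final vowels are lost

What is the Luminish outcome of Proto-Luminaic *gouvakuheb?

Luminish: *gouvakuheb > youvakuheb > yuuvakuheb > yuvakuheb > yuvakuhep > yuvahuhep  (by unconditioned shift, vowel merger, degemination, final devoicing, unconditioned shift)

yuvahuhep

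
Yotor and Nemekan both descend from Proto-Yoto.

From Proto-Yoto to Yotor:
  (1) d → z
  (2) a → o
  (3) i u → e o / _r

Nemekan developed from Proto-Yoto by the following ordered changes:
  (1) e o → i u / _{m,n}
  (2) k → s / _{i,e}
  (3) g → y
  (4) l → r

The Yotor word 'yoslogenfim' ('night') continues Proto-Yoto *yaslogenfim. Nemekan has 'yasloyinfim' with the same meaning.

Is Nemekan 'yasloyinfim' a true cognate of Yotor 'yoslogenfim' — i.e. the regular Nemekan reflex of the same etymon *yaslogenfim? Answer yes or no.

no

Derive the expected Nemekan reflex of *yaslogenfim:
Nemekan: *yaslogenfim
  yaslogenfim → yasloginfim   [pre-nasal raising]
  yasloginfim (rule 2 does not apply)
  yasloginfim → yasloyinfim   [unconditioned shift]
  yasloyinfim → yasroyinfim   [unconditioned shift]
  giving Nemekan yasroyinfim.
The regular Nemekan reflex would be 'yasroyinfim', but the attested form is 'yasloyinfim'. The correspondence is irregular, so they are not cognates (the Nemekan form has a different source).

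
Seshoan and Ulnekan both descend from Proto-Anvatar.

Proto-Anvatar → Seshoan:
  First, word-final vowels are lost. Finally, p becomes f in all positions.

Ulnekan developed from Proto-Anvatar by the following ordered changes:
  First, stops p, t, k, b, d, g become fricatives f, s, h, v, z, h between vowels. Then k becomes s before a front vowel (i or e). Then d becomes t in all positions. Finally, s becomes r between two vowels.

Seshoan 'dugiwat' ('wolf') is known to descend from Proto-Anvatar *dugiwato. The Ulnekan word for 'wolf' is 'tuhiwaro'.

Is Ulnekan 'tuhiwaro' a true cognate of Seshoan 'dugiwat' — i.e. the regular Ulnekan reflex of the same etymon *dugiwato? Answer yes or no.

Derive the expected Ulnekan reflex of *dugiwato:
Ulnekan: *dugiwato > duhiwaso > tuhiwaso > tuhiwaro  (by intervocalic lenition, unconditioned shift, rhotacism)
Ulnekan 'tuhiwaro' matches the regular reflex exactly, so the pair is cognate.

yes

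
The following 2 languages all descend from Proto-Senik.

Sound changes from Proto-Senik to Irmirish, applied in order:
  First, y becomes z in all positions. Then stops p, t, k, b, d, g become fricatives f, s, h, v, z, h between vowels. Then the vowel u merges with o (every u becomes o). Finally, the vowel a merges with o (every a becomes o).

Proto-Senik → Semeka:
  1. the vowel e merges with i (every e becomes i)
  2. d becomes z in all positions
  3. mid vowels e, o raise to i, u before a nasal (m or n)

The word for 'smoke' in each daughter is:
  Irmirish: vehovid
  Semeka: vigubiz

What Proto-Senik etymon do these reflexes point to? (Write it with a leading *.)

*vegubid

Position 3: Irmirish has h, Semeka has g. Semeka preserves g here (none of its changes turn any other segment into g), so the proto-segment is *g.
Position 4: Irmirish has o, Semeka has u. Taking the neighbouring segments as reconstructed: Irmirish o could go back to *a or *o or *u; Semeka u can only go back to *u — the one source consistent with every daughter is *u.
This points to *vegubid. Verify forward in each daughter:
Irmirish: *vegubid > vehuvid > vehovid  (by intervocalic lenition, vowel merger)
Semeka: start from *vegubid.
  rule 1 (vowel merger): vegubid → vigubid
  rule 2 (unconditioned shift): vigubid → vigubiz
  rule 3: no change — vigubiz
  ⇒ Semeka vigubiz
Only *vegubid yields all of Irmirish vehovid, Semeka vigubiz.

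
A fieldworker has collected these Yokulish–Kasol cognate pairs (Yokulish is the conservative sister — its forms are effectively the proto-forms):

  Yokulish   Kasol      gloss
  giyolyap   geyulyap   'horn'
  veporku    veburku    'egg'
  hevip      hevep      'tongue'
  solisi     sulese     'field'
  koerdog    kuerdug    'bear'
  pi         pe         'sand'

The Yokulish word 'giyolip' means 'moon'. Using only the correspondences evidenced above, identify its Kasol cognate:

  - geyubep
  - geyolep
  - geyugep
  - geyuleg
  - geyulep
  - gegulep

geyulep

giyolyap ~ geyulyap, solisi ~ sulese — Yokulish i corresponds to Kasol e after a consonant, before a consonant other than r, m, n, p, b, f, v.
giyolyap ~ geyulyap, solisi ~ sulese — Yokulish o corresponds to Kasol u after a consonant, before a consonant other than r, m, n, p, b, f, v.
hevip ~ hevep — Yokulish i corresponds to Kasol e after a consonant, before a labial obstruent.
Applying these to Yokulish 'giyolip':
  giyolip → geyolip   (i→e after a consonant, before a consonant other than r, m, n, p, b, f, v)
  geyolip → geyulip   (o→u after a consonant, before a consonant other than r, m, n, p, b, f, v)
  geyulip → geyulep   (i→e after a consonant, before a labial obstruent)
So the Kasol cognate is 'geyulep'.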